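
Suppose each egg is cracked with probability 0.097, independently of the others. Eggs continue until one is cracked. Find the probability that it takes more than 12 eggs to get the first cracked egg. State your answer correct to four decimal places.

Y = number of eggs to the first success; geometric, p = 0.097.
P(Y > 12) = P(first 12 all fail) = (1−p)^12 = 0.293936

0.2939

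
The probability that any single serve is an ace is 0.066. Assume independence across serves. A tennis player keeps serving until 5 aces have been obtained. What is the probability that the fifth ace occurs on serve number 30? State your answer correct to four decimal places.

Y = trial on which the fifth success occurs; negative binomial, r=5, p=0.066.
P(Y=30) = C(29,4) · p^5 · (1−p)^25
= 23751 · 1.2523e-06 · 0.18141 = 0.005396

0.0054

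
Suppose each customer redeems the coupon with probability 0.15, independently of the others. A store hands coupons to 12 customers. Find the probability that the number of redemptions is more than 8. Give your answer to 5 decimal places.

0.00001

X ~ Binomial(12, 0.15); P(X ≥ 9) = Σ C(12,k) p^k (1−p)^(12−k) over k:
  k=9: C(12,9)·0.15^9·0.85^3 = 0.0000052
  k=10: C(12,10)·0.15^10·0.85^2 = 0.0000003
  k=11: C(12,11)·0.15^11·0.85^1 = 0.0000000
  k=12: C(12,12)·0.15^12·0.85^0 = 0.0000000
Total = 0.0000055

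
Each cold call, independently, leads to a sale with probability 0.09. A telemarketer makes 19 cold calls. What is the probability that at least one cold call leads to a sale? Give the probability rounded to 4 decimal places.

0.8334

P(at least one) = 1 − P(none) = 1 − (1 − 0.09)^19
= 1 − 0.166643 = 0.833357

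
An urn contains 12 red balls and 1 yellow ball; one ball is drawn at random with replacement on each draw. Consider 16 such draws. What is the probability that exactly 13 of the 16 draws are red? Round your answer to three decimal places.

X ~ Binomial(n=16, p=0.923077).
P(X=13) = C(16,13) · p^13 · (1−p)^3
= 560 · 0.35326 · 0.00045517 = 0.09004

0.090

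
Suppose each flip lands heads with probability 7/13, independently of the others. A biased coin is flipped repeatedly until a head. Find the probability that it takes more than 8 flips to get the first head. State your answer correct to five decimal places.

0.00206

Y = number of flips to the first success; geometric, p = 0.538462.
P(Y > 8) = P(first 8 all fail) = (1−p)^8 = 0.0020590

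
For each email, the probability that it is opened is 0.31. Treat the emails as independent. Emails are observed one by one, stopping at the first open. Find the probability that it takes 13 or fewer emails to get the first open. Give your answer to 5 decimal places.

Y = number of emails to the first success; geometric, p = 0.31.
P(Y ≤ 13) = 1 − (1−p)^13 = 1 − 0.0080360 = 0.9919640

0.99196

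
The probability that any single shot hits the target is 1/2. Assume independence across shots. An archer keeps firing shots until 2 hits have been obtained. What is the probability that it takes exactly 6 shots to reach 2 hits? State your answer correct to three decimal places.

0.078

Y = trial on which the second success occurs; negative binomial, r=2, p=0.50.
P(Y=6) = C(5,1) · p^2 · (1−p)^4
= 5 · 0.25 · 0.0625 = 0.07812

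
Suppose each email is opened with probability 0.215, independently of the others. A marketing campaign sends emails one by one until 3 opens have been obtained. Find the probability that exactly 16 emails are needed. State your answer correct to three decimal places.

Y = trial on which the third success occurs; negative binomial, r=3, p=0.215.
P(Y=16) = C(15,2) · p^3 · (1−p)^13
= 105 · 0.0099384 · 0.042984 = 0.04485

0.045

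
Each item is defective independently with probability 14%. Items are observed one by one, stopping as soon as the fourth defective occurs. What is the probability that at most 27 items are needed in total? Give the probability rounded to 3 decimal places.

0.535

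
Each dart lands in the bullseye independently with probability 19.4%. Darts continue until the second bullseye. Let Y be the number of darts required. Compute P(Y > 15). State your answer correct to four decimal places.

0.1815

Needing more than 15 darts ⇔ fewer than 2 successes in the first 15. With X ~ Binomial(15, 0.194), P(Y > 15) = P(X ≤ 1).
  k=0: C(15,0)·0.194^0·0.806^15 = 0.039357
  k=1: C(15,1)·0.194^1·0.806^14 = 0.142097
P(X ≤ 1) = 0.181454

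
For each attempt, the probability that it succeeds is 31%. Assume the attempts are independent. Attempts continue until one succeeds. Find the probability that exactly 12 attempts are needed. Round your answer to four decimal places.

Geometric (trials to first success), p = 0.31.
P(Y = 12) = (1−p)^11 · p = 0.016879 · 0.31 = 0.005232

0.0052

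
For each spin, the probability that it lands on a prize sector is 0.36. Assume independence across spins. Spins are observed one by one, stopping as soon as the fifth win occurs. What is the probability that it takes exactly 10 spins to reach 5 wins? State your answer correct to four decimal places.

0.0818

Y = trial on which the fifth success occurs; negative binomial, r=5, p=0.36.
P(Y=10) = C(9,4) · p^5 · (1−p)^5
= 126 · 0.0060466 · 0.10737 = 0.081806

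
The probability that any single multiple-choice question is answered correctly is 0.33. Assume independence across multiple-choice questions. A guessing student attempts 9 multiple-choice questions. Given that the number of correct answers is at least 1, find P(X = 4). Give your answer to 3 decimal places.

0.207

X ~ Binomial(9, 0.33). Want P(X=4 | X≥1) = P(X=4) / P(X≥1).
P(X=4) = C(9,4)·0.33^4·0.67^5 = 0.20174
P(X≥1) = 1 − 0.02721 = 0.97279
Ratio = 0.20174 / 0.97279 = 0.20739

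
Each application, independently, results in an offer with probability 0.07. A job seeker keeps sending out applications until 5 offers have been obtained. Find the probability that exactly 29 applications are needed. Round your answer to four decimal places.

0.0060

Y = trial on which the fifth success occurs; negative binomial, r=5, p=0.07.
P(Y=29) = C(28,4) · p^5 · (1−p)^24
= 20475 · 1.6807e-06 · 0.17522 = 0.006030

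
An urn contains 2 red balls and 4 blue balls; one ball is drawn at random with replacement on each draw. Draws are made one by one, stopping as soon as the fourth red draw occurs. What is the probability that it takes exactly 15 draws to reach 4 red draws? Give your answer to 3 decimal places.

0.052

Y = trial on which the fourth success occurs; negative binomial, r=4, p=0.333333.
P(Y=15) = C(14,3) · p^4 · (1−p)^11
= 364 · 0.012346 · 0.011561 = 0.05195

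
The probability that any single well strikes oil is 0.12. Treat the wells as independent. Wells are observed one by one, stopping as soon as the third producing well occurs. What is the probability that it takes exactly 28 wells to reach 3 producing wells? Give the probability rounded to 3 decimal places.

0.025

Y = trial on which the third success occurs; negative binomial, r=3, p=0.12.
P(Y=28) = C(27,2) · p^3 · (1−p)^25
= 351 · 0.001728 · 0.040932 = 0.02483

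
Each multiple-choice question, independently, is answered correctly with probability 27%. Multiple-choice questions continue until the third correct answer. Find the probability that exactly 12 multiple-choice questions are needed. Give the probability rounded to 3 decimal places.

0.064

Y = trial on which the third success occurs; negative binomial, r=3, p=0.27.
P(Y=12) = C(11,2) · p^3 · (1−p)^9
= 55 · 0.019683 · 0.058872 = 0.06373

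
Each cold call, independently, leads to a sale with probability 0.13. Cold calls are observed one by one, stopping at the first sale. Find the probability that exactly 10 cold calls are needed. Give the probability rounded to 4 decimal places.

Geometric (trials to first success), p = 0.13.
P(Y = 10) = (1−p)^9 · p = 0.28554 · 0.13 = 0.037121

0.0371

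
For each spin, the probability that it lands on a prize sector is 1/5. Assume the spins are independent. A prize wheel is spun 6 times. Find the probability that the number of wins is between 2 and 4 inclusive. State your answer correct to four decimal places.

0.3430

X ~ Binomial(6, 0.20); P(2 ≤ X ≤ 4) = Σ C(6,k) p^k (1−p)^(6−k) over k:
  k=2: C(6,2)·0.20^2·0.80^4 = 0.245760
  k=3: C(6,3)·0.20^3·0.80^3 = 0.081920
  k=4: C(6,4)·0.20^4·0.80^2 = 0.015360
Total = 0.343040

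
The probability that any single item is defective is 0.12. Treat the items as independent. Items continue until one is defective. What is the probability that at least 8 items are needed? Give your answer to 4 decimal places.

0.4087

Y = number of items to the first success; geometric, p = 0.12.
P(Y > 7) = P(first 7 all fail) = (1−p)^7 = 0.408676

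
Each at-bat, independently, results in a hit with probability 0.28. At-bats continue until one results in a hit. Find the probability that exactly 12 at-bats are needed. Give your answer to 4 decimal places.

Geometric (trials to first success), p = 0.28.
P(Y = 12) = (1−p)^11 · p = 0.026956 · 0.28 = 0.007548

0.0075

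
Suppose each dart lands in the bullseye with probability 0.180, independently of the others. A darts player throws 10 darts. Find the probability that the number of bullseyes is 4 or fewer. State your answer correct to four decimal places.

0.9787

X ~ Binomial(10, 0.18); P(X ≤ 4) = Σ C(10,k) p^k (1−p)^(10−k) over k:
  k=0: C(10,0)·0.18^0·0.82^10 = 0.137448
  k=1: C(10,1)·0.18^1·0.82^9 = 0.301715
  k=2: C(10,2)·0.18^2·0.82^8 = 0.298036
  k=3: C(10,3)·0.18^3·0.82^7 = 0.174460
  k=4: C(10,4)·0.18^4·0.82^6 = 0.067018
Total = 0.978677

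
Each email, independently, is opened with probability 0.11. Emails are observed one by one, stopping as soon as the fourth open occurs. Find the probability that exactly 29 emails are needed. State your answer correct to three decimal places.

0.026

Y = trial on which the fourth success occurs; negative binomial, r=4, p=0.11.
P(Y=29) = C(28,3) · p^4 · (1−p)^25
= 3276 · 0.00014641 · 0.054294 = 0.02604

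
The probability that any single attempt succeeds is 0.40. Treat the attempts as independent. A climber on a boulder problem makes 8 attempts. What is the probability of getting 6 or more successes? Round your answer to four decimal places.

X ~ Binomial(8, 0.40); P(X ≥ 6) = Σ C(8,k) p^k (1−p)^(8−k) over k:
  k=6: C(8,6)·0.40^6·0.60^2 = 0.041288
  k=7: C(8,7)·0.40^7·0.60^1 = 0.007864
  k=8: C(8,8)·0.40^8·0.60^0 = 0.000655
Total = 0.049807

0.0498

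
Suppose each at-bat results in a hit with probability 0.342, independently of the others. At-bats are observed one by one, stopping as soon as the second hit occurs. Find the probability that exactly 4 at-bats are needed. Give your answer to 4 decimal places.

Y = trial on which the second success occurs; negative binomial, r=2, p=0.342.
P(Y=4) = C(3,1) · p^2 · (1−p)^2
= 3 · 0.11696 · 0.43296 = 0.151924

0.1519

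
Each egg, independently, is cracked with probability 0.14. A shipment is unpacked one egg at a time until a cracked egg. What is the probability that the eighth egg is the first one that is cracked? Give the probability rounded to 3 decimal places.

0.049

Geometric (trials to first success), p = 0.14.
P(Y = 8) = (1−p)^7 · p = 0.34793 · 0.14 = 0.04871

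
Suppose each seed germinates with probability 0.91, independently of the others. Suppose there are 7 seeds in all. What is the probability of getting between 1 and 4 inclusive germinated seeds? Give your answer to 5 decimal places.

X ~ Binomial(7, 0.91); P(1 ≤ X ≤ 4) = Σ C(7,k) p^k (1−p)^(7−k) over k:
  k=1: C(7,1)·0.91^1·0.09^6 = 0.0000034
  k=2: C(7,2)·0.91^2·0.09^5 = 0.0001027
  k=3: C(7,3)·0.91^3·0.09^4 = 0.0017305
  k=4: C(7,4)·0.91^4·0.09^3 = 0.0174969
Total = 0.0193334

0.01933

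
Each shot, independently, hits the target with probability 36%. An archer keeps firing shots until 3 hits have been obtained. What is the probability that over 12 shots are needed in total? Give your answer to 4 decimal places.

Needing more than 12 shots ⇔ fewer than 3 successes in the first 12. With X ~ Binomial(12, 0.36), P(Y > 12) = P(X ≤ 2).
  k=0: C(12,0)·0.36^0·0.64^12 = 0.004722
  k=1: C(12,1)·0.36^1·0.64^11 = 0.031876
  k=2: C(12,2)·0.36^2·0.64^10 = 0.098616
P(X ≤ 2) = 0.135215

0.1352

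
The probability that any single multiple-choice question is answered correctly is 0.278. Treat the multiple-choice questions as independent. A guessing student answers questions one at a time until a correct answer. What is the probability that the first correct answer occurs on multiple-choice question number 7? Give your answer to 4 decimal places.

Geometric (trials to first success), p = 0.278.
P(Y = 7) = (1−p)^6 · p = 0.14165 · 0.278 = 0.039379

0.0394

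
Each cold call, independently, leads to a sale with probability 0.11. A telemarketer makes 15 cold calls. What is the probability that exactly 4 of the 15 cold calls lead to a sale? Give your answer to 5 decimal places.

0.05546

X ~ Binomial(n=15, p=0.11).
P(X=4) = C(15,4) · p^4 · (1−p)^11
= 1365 · 0.00014641 · 0.27752 = 0.0554617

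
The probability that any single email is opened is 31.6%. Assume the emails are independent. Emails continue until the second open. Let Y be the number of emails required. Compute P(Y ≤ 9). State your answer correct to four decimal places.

0.8310

Finishing within 9 emails ⇔ at least 2 successes in the first 9. With X ~ Binomial(9, 0.316), P(Y ≤ 9) = 1 − P(X ≤ 1).
  k=0: C(9,0)·0.316^0·0.684^9 = 0.032772
  k=1: C(9,1)·0.316^1·0.684^8 = 0.136263
1 − 0.169035 = 0.830965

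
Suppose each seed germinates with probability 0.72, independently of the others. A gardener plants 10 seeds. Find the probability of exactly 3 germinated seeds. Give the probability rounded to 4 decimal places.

0.0060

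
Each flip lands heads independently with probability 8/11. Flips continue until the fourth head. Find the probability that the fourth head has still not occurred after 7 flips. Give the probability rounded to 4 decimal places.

Needing more than 7 flips ⇔ fewer than 4 successes in the first 7. With X ~ Binomial(7, 0.727273), P(Y > 7) = P(X ≤ 3).
  k=0: C(7,0)·0.727273^0·0.272727^7 = 0.000112
  k=1: C(7,1)·0.727273^1·0.272727^6 = 0.002095
  k=2: C(7,2)·0.727273^2·0.272727^5 = 0.016759
  k=3: C(7,3)·0.727273^3·0.272727^4 = 0.074486
P(X ≤ 3) = 0.093452

0.0935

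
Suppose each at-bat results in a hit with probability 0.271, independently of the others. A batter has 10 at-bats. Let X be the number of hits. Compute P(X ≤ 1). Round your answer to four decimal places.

0.2000

X ~ Binomial(10, 0.271); P(X ≤ 1) = Σ C(10,k) p^k (1−p)^(10−k) over k:
  k=0: C(10,0)·0.271^0·0.729^10 = 0.042391
  k=1: C(10,1)·0.271^1·0.729^9 = 0.157586
Total = 0.199977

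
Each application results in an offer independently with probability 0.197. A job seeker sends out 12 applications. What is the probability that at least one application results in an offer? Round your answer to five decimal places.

P(at least one) = 1 − P(none) = 1 − (1 − 0.197)^12
= 1 − 0.0718764 = 0.9281236

0.92812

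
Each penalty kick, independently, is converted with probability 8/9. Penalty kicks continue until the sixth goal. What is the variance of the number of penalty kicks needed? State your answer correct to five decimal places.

0.84375

Y = total penalty kicks until the sixth success; negative binomial with r=6, p=0.888889.
Var(Y) = r(1−p)/p² = 6·0.111111 / 0.888889² = 0.8437500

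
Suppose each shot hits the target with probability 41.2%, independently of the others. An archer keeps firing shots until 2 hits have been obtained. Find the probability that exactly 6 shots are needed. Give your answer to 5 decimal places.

Y = trial on which the second success occurs; negative binomial, r=2, p=0.412.
P(Y=6) = C(5,1) · p^2 · (1−p)^4
= 5 · 0.16974 · 0.11954 = 0.1014551

0.10146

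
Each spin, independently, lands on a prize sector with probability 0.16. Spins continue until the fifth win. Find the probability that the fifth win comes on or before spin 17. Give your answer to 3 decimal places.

0.122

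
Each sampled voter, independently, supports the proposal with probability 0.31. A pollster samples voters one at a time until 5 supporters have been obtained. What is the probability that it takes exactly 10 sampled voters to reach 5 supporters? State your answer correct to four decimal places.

Y = trial on which the fifth success occurs; negative binomial, r=5, p=0.31.
P(Y=10) = C(9,4) · p^5 · (1−p)^5
= 126 · 0.0028629 · 0.1564 = 0.056419

0.0564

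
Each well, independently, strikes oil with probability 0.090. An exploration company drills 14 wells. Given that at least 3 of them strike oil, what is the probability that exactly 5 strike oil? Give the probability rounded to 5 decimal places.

0.04031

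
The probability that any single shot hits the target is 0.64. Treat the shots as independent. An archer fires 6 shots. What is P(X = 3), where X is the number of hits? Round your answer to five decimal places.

0.24461

X ~ Binomial(n=6, p=0.64).
P(X=3) = C(6,3) · p^3 · (1−p)^3
= 20 · 0.26214 · 0.046656 = 0.2446118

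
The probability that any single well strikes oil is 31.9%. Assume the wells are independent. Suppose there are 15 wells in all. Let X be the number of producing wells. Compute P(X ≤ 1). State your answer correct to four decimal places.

0.0252

X ~ Binomial(15, 0.319); P(X ≤ 1) = Σ C(15,k) p^k (1−p)^(15−k) over k:
  k=0: C(15,0)·0.319^0·0.681^15 = 0.003142
  k=1: C(15,1)·0.319^1·0.681^14 = 0.022077
Total = 0.025219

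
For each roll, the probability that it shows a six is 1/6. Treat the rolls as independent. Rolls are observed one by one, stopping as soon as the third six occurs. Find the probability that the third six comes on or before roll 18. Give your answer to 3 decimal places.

0.597

Finishing within 18 rolls ⇔ at least 3 successes in the first 18. With X ~ Binomial(18, 0.166667), P(Y ≤ 18) = 1 − P(X ≤ 2).
  k=0: C(18,0)·0.166667^0·0.833333^18 = 0.03756
  k=1: C(18,1)·0.166667^1·0.833333^17 = 0.13522
  k=2: C(18,2)·0.166667^2·0.833333^16 = 0.22987
1 − 0.40265 = 0.59735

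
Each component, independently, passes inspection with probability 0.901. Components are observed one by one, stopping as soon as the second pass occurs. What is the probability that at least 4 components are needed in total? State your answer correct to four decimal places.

0.0275

Needing more than 3 components ⇔ fewer than 2 successes in the first 3. With X ~ Binomial(3, 0.901), P(Y > 3) = P(X ≤ 1).
  k=0: C(3,0)·0.901^0·0.099^3 = 0.000970
  k=1: C(3,1)·0.901^1·0.099^2 = 0.026492
P(X ≤ 1) = 0.027462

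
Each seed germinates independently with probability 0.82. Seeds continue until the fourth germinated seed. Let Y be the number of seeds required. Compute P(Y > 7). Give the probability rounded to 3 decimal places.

Needing more than 7 seeds ⇔ fewer than 4 successes in the first 7. With X ~ Binomial(7, 0.82), P(Y > 7) = P(X ≤ 3).
  k=0: C(7,0)·0.82^0·0.18^7 = 0.00001
  k=1: C(7,1)·0.82^1·0.18^6 = 0.00020
  k=2: C(7,2)·0.82^2·0.18^5 = 0.00267
  k=3: C(7,3)·0.82^3·0.18^4 = 0.02026
P(X ≤ 3) = 0.02313

0.023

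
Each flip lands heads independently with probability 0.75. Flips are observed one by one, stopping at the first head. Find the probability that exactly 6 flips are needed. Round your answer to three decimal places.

Geometric (trials to first success), p = 0.75.
P(Y = 6) = (1−p)^5 · p = 0.00097656 · 0.75 = 0.00073

0.001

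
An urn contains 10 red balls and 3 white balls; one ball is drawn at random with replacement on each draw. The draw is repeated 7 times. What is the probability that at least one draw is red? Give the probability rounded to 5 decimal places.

0.99997

P(at least one) = 1 − P(none) = 1 − (1 − 0.769231)^7
= 1 − 0.0000349 = 0.9999651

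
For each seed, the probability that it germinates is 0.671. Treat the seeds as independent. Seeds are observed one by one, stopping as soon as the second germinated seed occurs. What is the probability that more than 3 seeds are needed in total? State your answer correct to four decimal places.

Needing more than 3 seeds ⇔ fewer than 2 successes in the first 3. With X ~ Binomial(3, 0.671), P(Y > 3) = P(X ≤ 1).
  k=0: C(3,0)·0.671^0·0.329^3 = 0.035611
  k=1: C(3,1)·0.671^1·0.329^2 = 0.217889
P(X ≤ 1) = 0.253500

0.2535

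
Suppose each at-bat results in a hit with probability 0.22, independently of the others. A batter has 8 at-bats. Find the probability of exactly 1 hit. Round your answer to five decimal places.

0.30915

X ~ Binomial(n=8, p=0.22).
P(X=1) = C(8,1) · p^1 · (1−p)^7
= 8 · 0.22 · 0.17566 = 0.3091540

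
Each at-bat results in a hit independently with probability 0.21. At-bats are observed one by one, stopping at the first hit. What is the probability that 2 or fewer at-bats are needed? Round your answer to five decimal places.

0.37590

Y = number of at-bats to the first success; geometric, p = 0.21.
P(Y ≤ 2) = 1 − (1−p)^2 = 1 − 0.6241000 = 0.3759000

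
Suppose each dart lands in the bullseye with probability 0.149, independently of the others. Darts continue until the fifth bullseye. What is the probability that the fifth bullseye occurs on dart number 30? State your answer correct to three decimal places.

0.031

Y = trial on which the fifth success occurs; negative binomial, r=5, p=0.149.
P(Y=30) = C(29,4) · p^5 · (1−p)^25
= 23751 · 7.344e-05 · 0.017711 = 0.03089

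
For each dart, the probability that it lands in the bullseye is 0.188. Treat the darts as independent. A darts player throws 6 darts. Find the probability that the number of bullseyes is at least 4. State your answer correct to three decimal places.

X ~ Binomial(6, 0.188); P(X ≥ 4) = Σ C(6,k) p^k (1−p)^(6−k) over k:
  k=4: C(6,4)·0.188^4·0.812^2 = 0.01235
  k=5: C(6,5)·0.188^5·0.812^1 = 0.00114
  k=6: C(6,6)·0.188^6·0.812^0 = 0.00004
Total = 0.01354

0.014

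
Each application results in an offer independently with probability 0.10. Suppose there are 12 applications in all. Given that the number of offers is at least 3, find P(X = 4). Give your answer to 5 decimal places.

0.19219

X ~ Binomial(12, 0.10). Want P(X=4 | X≥3) = P(X=4) / P(X≥3).
P(X=4) = C(12,4)·0.10^4·0.90^8 = 0.0213081
P(X≥3) = 1 − 0.2824295 − 0.3765727 − 0.2301278 = 0.1108700
Ratio = 0.0213081 / 0.1108700 = 0.1921902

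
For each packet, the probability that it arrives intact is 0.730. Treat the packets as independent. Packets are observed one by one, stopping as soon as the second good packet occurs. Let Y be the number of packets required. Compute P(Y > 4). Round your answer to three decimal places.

0.063

Needing more than 4 packets ⇔ fewer than 2 successes in the first 4. With X ~ Binomial(4, 0.73), P(Y > 4) = P(X ≤ 1).
  k=0: C(4,0)·0.73^0·0.27^4 = 0.00531
  k=1: C(4,1)·0.73^1·0.27^3 = 0.05747
P(X ≤ 1) = 0.06279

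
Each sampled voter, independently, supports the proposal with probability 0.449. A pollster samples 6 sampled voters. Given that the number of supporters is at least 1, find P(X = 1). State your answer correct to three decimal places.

X ~ Binomial(6, 0.449). Want P(X=1 | X≥1) = P(X=1) / P(X≥1).
P(X=1) = C(6,1)·0.449^1·0.551^5 = 0.13682
P(X≥1) = 1 − 0.02798 = 0.97202
Ratio = 0.13682 / 0.97202 = 0.14076

0.141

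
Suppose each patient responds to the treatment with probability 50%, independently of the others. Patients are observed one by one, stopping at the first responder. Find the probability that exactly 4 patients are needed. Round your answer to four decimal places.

Geometric (trials to first success), p = 0.50.
P(Y = 4) = (1−p)^3 · p = 0.125 · 0.50 = 0.062500

0.0625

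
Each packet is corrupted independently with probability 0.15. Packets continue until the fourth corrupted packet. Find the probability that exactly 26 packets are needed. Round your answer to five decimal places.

0.03261

Y = trial on which the fourth success occurs; negative binomial, r=4, p=0.15.
P(Y=26) = C(25,3) · p^4 · (1−p)^22
= 2300 · 0.00050625 · 0.028004 = 0.0326069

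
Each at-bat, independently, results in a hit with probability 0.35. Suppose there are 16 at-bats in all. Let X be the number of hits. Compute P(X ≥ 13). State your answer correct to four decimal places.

X ~ Binomial(16, 0.35); P(X ≥ 13) = Σ C(16,k) p^k (1−p)^(16−k) over k:
  k=13: C(16,13)·0.35^13·0.65^3 = 0.000182
  k=14: C(16,14)·0.35^14·0.65^2 = 0.000021
  k=15: C(16,15)·0.35^15·0.65^1 = 0.000002
  k=16: C(16,16)·0.35^16·0.65^0 = 0.000000
Total = 0.000204

0.0002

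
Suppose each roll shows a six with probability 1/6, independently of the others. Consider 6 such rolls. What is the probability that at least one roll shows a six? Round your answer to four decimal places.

0.6651

P(at least one) = 1 − P(none) = 1 − (1 − 0.166667)^6
= 1 − 0.334898 = 0.665102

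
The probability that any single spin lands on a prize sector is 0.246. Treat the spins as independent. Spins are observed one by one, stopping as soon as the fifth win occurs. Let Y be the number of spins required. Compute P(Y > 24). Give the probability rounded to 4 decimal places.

Needing more than 24 spins ⇔ fewer than 5 successes in the first 24. With X ~ Binomial(24, 0.246), P(Y > 24) = P(X ≤ 4).
  k=0: C(24,0)·0.246^0·0.754^24 = 0.001140
  k=1: C(24,1)·0.246^1·0.754^23 = 0.008927
  k=2: C(24,2)·0.246^2·0.754^22 = 0.033493
  k=3: C(24,3)·0.246^3·0.754^21 = 0.080133
  k=4: C(24,4)·0.246^4·0.754^20 = 0.137258
P(X ≤ 4) = 0.260951

0.2610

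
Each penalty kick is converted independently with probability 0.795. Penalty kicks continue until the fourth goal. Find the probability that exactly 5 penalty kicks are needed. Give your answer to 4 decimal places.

Y = trial on which the fourth success occurs; negative binomial, r=4, p=0.795.
P(Y=5) = C(4,3) · p^4 · (1−p)^1
= 4 · 0.39946 · 0.205 = 0.327554

0.3276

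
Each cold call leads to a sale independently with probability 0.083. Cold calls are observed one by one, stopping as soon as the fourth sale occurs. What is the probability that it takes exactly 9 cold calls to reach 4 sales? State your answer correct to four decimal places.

0.0017

Y = trial on which the fourth success occurs; negative binomial, r=4, p=0.083.
P(Y=9) = C(8,3) · p^4 · (1−p)^5
= 56 · 4.7458e-05 · 0.64841 = 0.001723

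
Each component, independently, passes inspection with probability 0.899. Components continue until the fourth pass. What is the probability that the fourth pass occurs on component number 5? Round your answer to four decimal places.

Y = trial on which the fourth success occurs; negative binomial, r=4, p=0.899.
P(Y=5) = C(4,3) · p^4 · (1−p)^1
= 4 · 0.65319 · 0.101 = 0.263888

0.2639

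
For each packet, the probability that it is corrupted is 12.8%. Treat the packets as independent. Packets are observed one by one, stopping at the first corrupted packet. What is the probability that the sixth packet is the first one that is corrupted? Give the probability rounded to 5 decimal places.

0.06453

Geometric (trials to first success), p = 0.128.
P(Y = 6) = (1−p)^5 · p = 0.50418 · 0.128 = 0.0645346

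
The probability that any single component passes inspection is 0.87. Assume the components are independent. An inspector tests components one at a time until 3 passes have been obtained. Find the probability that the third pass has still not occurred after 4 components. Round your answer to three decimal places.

0.085

Needing more than 4 components ⇔ fewer than 3 successes in the first 4. With X ~ Binomial(4, 0.87), P(Y > 4) = P(X ≤ 2).
  k=0: C(4,0)·0.87^0·0.13^4 = 0.00029
  k=1: C(4,1)·0.87^1·0.13^3 = 0.00765
  k=2: C(4,2)·0.87^2·0.13^2 = 0.07675
P(X ≤ 2) = 0.08468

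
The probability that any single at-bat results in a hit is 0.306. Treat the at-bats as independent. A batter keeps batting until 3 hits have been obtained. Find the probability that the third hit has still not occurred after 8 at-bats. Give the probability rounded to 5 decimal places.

Needing more than 8 at-bats ⇔ fewer than 3 successes in the first 8. With X ~ Binomial(8, 0.306), P(Y > 8) = P(X ≤ 2).
  k=0: C(8,0)·0.306^0·0.694^8 = 0.0538116
  k=1: C(8,1)·0.306^1·0.694^7 = 0.1898138
  k=2: C(8,2)·0.306^2·0.694^6 = 0.2929259
P(X ≤ 2) = 0.5365512

0.53655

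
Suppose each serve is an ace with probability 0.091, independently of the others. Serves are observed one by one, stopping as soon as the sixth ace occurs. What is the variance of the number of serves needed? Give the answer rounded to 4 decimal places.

Y = total serves until the sixth success; negative binomial with r=6, p=0.091.
Var(Y) = r(1−p)/p² = 6·0.909 / 0.091² = 658.616109

658.6161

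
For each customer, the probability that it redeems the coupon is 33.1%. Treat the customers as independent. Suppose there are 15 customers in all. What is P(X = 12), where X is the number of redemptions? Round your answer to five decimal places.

0.00024

X ~ Binomial(n=15, p=0.331).
P(X=12) = C(15,12) · p^12 · (1−p)^3
= 455 · 1.7296e-06 · 0.29942 = 0.0002356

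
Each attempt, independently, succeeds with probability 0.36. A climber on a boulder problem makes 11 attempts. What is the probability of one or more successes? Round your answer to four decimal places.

P(at least one) = 1 − P(none) = 1 − (1 − 0.36)^11
= 1 − 0.007379 = 0.992621

0.9926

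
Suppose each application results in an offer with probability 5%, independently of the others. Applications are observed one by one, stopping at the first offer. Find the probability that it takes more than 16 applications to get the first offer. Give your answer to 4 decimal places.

0.4401

Y = number of applications to the first success; geometric, p = 0.05.
P(Y > 16) = P(first 16 all fail) = (1−p)^16 = 0.440127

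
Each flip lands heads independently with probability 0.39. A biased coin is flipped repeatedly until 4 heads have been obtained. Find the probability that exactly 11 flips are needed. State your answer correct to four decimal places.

0.0872

Y = trial on which the fourth success occurs; negative binomial, r=4, p=0.39.
P(Y=11) = C(10,3) · p^4 · (1−p)^7
= 120 · 0.023134 · 0.031427 = 0.087247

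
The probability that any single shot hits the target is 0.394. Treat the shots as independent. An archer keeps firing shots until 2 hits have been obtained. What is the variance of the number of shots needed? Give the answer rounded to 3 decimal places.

7.807

Y = total shots until the second success; negative binomial with r=2, p=0.394.
Var(Y) = r(1−p)/p² = 2·0.606 / 0.394² = 7.80747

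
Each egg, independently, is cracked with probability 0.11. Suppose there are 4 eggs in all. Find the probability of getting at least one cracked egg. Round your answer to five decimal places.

0.37258

P(at least one) = 1 − P(none) = 1 − (1 − 0.11)^4
= 1 − 0.6274224 = 0.3725776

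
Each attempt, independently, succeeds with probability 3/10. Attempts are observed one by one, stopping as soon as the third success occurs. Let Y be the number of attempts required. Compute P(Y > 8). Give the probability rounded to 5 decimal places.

Needing more than 8 attempts ⇔ fewer than 3 successes in the first 8. With X ~ Binomial(8, 0.30), P(Y > 8) = P(X ≤ 2).
  k=0: C(8,0)·0.30^0·0.70^8 = 0.0576480
  k=1: C(8,1)·0.30^1·0.70^7 = 0.1976503
  k=2: C(8,2)·0.30^2·0.70^6 = 0.2964755
P(X ≤ 2) = 0.5517738

0.55177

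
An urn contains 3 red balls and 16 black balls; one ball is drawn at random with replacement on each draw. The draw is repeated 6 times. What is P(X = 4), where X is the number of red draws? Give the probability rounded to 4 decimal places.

X ~ Binomial(n=6, p=0.157895).
P(X=4) = C(6,4) · p^4 · (1−p)^2
= 15 · 0.00062154 · 0.70914 = 0.006611

0.0066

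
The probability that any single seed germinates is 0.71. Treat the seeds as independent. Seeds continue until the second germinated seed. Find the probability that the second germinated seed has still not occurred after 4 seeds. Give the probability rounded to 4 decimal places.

Needing more than 4 seeds ⇔ fewer than 2 successes in the first 4. With X ~ Binomial(4, 0.71), P(Y > 4) = P(X ≤ 1).
  k=0: C(4,0)·0.71^0·0.29^4 = 0.007073
  k=1: C(4,1)·0.71^1·0.29^3 = 0.069265
P(X ≤ 1) = 0.076338

0.0763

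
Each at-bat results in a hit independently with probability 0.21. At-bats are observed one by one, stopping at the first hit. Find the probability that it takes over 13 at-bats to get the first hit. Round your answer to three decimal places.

0.047

Y = number of at-bats to the first success; geometric, p = 0.21.
P(Y > 13) = P(first 13 all fail) = (1−p)^13 = 0.04668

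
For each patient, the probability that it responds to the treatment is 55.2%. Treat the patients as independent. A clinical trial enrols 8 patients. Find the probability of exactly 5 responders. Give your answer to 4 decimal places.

0.2581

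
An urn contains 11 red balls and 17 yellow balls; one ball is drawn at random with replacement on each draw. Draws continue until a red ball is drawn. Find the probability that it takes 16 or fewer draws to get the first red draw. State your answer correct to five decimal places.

Y = number of draws to the first success; geometric, p = 0.392857.
P(Y ≤ 16) = 1 − (1−p)^16 = 1 − 0.0003409 = 0.9996591

0.99966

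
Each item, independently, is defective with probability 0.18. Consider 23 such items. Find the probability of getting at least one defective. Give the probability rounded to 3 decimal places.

0.990

P(at least one) = 1 − P(none) = 1 − (1 − 0.18)^23
= 1 − 0.01042 = 0.98958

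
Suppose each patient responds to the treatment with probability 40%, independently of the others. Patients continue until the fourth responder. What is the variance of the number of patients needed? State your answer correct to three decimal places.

Y = total patients until the fourth success; negative binomial with r=4, p=0.40.
Var(Y) = r(1−p)/p² = 4·0.60 / 0.40² = 15.00000

15.000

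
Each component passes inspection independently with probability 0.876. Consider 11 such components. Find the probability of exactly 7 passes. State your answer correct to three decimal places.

0.031

X ~ Binomial(n=11, p=0.876).
P(X=7) = C(11,7) · p^7 · (1−p)^4
= 330 · 0.39585 · 0.00023642 = 0.03088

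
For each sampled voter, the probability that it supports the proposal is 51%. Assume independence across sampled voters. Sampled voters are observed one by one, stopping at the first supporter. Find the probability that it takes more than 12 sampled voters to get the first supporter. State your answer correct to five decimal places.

0.00019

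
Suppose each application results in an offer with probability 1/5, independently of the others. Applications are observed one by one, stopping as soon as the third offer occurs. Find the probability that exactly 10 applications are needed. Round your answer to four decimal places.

0.0604

Y = trial on which the third success occurs; negative binomial, r=3, p=0.20.
P(Y=10) = C(9,2) · p^3 · (1−p)^7
= 36 · 0.008 · 0.20972 = 0.060398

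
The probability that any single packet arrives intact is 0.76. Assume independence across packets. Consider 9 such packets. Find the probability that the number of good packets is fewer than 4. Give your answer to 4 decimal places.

0.0081

X ~ Binomial(9, 0.76); P(X ≤ 3) = Σ C(9,k) p^k (1−p)^(9−k) over k:
  k=0: C(9,0)·0.76^0·0.24^9 = 0.000003
  k=1: C(9,1)·0.76^1·0.24^8 = 0.000075
  k=2: C(9,2)·0.76^2·0.24^7 = 0.000954
  k=3: C(9,3)·0.76^3·0.24^6 = 0.007047
Total = 0.008078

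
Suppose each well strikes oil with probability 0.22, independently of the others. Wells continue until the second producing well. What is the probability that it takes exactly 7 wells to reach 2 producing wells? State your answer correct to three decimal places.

0.084

Y = trial on which the second success occurs; negative binomial, r=2, p=0.22.
P(Y=7) = C(6,1) · p^2 · (1−p)^5
= 6 · 0.0484 · 0.28872 = 0.08384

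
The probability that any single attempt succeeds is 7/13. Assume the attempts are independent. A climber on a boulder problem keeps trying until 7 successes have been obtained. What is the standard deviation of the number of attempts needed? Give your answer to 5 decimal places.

3.33809

Y = total attempts until the seventh success; negative binomial with r=7, p=0.538462.
SD(Y) = √[r(1−p)/p²] = √(11.1428571) = 3.3380918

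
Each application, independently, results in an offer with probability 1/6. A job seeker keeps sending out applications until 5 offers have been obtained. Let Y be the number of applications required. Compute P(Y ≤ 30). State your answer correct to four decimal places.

Finishing within 30 applications ⇔ at least 5 successes in the first 30. With X ~ Binomial(30, 0.166667), P(Y ≤ 30) = 1 − P(X ≤ 4).
  k=0: C(30,0)·0.166667^0·0.833333^30 = 0.004213
  k=1: C(30,1)·0.166667^1·0.833333^29 = 0.025276
  k=2: C(30,2)·0.166667^2·0.833333^28 = 0.073301
  k=3: C(30,3)·0.166667^3·0.833333^27 = 0.136829
  k=4: C(30,4)·0.166667^4·0.833333^26 = 0.184719
1 − 0.424339 = 0.575661

0.5757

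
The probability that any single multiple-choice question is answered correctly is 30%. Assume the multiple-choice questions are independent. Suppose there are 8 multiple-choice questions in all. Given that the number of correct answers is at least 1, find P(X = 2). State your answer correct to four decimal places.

X ~ Binomial(8, 0.30). Want P(X=2 | X≥1) = P(X=2) / P(X≥1).
P(X=2) = C(8,2)·0.30^2·0.70^6 = 0.296475
P(X≥1) = 1 − 0.057648 = 0.942352
Ratio = 0.296475 / 0.942352 = 0.314612

0.3146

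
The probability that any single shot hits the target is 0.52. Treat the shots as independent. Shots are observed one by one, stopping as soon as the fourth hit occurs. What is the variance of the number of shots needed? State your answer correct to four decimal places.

Y = total shots until the fourth success; negative binomial with r=4, p=0.52.
Var(Y) = r(1−p)/p² = 4·0.48 / 0.52² = 7.100592

7.1006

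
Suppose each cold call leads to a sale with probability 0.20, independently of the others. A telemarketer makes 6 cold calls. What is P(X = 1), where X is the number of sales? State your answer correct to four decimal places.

0.3932

X ~ Binomial(n=6, p=0.20).
P(X=1) = C(6,1) · p^1 · (1−p)^5
= 6 · 0.2 · 0.32768 = 0.393216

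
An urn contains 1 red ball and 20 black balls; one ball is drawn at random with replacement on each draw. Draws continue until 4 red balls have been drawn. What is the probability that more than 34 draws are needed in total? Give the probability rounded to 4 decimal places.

Needing more than 34 draws ⇔ fewer than 4 successes in the first 34. With X ~ Binomial(34, 0.047619), P(Y > 34) = P(X ≤ 3).
  k=0: C(34,0)·0.047619^0·0.952381^34 = 0.190355
  k=1: C(34,1)·0.047619^1·0.952381^33 = 0.323603
  k=2: C(34,2)·0.047619^2·0.952381^32 = 0.266973
  k=3: C(34,3)·0.047619^3·0.952381^31 = 0.142385
P(X ≤ 3) = 0.923316

0.9233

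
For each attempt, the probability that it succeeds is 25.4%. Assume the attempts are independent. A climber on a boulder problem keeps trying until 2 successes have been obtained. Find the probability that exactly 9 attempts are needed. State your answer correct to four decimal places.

0.0664

Y = trial on which the second success occurs; negative binomial, r=2, p=0.254.
P(Y=9) = C(8,1) · p^2 · (1−p)^7
= 8 · 0.064516 · 0.12858 = 0.066363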